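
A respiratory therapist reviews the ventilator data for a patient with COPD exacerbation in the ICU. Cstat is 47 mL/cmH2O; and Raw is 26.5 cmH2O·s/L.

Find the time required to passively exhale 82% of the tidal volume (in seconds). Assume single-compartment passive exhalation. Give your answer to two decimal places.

τ = R × C = 26.5 × 47 mL/cmH2O = 26.5 × 0.047 L/cmH2O = 1.246 s.
Exhaled fraction f = 1 − e^(−t/τ) → t = −τ·ln(1 − f) = −1.246·ln(0.18) = 2.137 s.

2.14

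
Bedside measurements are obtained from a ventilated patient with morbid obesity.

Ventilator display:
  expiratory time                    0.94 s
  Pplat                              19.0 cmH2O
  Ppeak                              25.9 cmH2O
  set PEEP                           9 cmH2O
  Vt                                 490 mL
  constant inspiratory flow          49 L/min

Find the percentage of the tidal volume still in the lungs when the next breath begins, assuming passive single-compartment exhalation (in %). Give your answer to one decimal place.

10.3

Flow: 49 L/min ÷ 60 = 0.8167 L/s.
R = (PIP − Pplat)/V̇ = (25.9 − 19.0) / 0.8167 = 6.9/0.8167 = 8.449 cmH2O·s/L.
C = Vt/(Pplat − PEEP) = 490.0 / (19.0 − 9) = 490.0/10.0 = 49.0 mL/cmH2O.
τ = R × C = 8.449 × 0.049 L/cmH2O = 0.414 s.
Fraction remaining at end-expiration = e^(−Te/τ) = e^(−0.94/0.414) = 0.1033 → 10.33%.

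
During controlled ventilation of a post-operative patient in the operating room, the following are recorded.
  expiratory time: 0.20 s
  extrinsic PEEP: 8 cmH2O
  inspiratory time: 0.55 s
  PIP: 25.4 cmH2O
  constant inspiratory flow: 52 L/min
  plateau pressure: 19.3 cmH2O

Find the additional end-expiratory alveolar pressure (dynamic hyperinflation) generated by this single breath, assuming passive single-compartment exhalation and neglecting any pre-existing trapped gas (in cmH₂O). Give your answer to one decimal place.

Flow: 52 L/min ÷ 60 = 0.8667 L/s.
Vt = flow × Ti = 0.8667 L/s × 0.55 s × 1000 mL/L = 476.69 mL.
R = (PIP − Pplat)/V̇ = (25.4 − 19.3) / 0.8667 = 6.1/0.8667 = 7.038 cmH2O·s/L.
C = Vt/(Pplat − PEEP) = 476.69 / (19.3 − 8) = 476.69/11.3 = 42.185 mL/cmH2O.
τ = R × C = 7.038 × 0.04219 L/cmH2O = 0.2969 s.
Fraction remaining = e^(−Te/τ) = e^(−0.20/0.2969) = 0.5099; trapped volume = 476.69 × 0.5099 = 243.06 mL.
Additional alveolar pressure from trapping ≈ V_trapped / C = 243.06 / 42.185 = 5.762 cmH2O.

5.8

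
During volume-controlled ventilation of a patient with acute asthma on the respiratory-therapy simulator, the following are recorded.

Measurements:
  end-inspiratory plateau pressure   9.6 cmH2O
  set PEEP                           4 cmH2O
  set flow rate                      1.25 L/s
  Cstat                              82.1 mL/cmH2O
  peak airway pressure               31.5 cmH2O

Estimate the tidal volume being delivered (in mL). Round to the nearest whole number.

460

Vt = Cstat × (Pplat − PEEP) = 82.1 × (9.6 − 4) = 82.1 × 5.6 = 459.76 mL.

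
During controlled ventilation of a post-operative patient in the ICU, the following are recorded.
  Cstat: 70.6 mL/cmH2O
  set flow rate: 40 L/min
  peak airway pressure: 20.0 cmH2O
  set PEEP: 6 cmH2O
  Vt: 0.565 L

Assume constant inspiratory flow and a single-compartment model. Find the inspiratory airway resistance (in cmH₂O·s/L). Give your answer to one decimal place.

9.0

Flow: 40 L/min ÷ 60 = 0.6667 L/s.
Equation of motion (constant flow): PIP = Vt/C + R·V̇ + PEEP.
R·V̇ = PIP − Vt/C − PEEP = 20.0 − 565/70.6 − 6 = 20.0 − 8.003 − 6 = 5.997 cmH2O.
R = 5.997 / 0.6667 = 8.995 cmH2O·s/L.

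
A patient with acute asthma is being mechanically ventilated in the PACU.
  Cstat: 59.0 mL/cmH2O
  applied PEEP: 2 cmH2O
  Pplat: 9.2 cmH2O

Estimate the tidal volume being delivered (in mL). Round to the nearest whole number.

Vt = Cstat × (Pplat − PEEP) = 59.0 × (9.2 − 2) = 59.0 × 7.2 = 424.8 mL.

425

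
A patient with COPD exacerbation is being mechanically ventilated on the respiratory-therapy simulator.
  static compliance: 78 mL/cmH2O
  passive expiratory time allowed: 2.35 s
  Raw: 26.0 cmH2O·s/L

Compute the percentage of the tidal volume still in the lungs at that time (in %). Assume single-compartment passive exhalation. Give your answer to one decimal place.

τ = R × C = 26.0 × 78 mL/cmH2O = 26.0 × 0.078 L/cmH2O = 2.028 s.
Passive exhalation: V(t)/V₀ = e^(−t/τ) = e^(−2.35/2.028) = 0.3139.
Fraction remaining = 0.3139 → 31.39%.

31.4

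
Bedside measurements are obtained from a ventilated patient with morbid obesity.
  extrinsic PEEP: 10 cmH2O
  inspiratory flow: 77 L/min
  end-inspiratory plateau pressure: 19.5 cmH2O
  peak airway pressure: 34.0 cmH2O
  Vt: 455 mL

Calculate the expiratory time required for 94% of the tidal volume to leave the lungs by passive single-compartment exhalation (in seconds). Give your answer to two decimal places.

Flow: 77 L/min ÷ 60 = 1.2833 L/s.
R = (PIP − Pplat)/V̇ = (34.0 − 19.5) / 1.2833 = 14.5/1.2833 = 11.299 cmH2O·s/L.
C = Vt/(Pplat − PEEP) = 455.0 / (19.5 − 10) = 455.0/9.5 = 47.895 mL/cmH2O.
τ = R × C = 11.299 × 0.0479 L/cmH2O = 0.5412 s.
t = −τ·ln(1 − 0.94) = −0.5412·ln(0.06) = 1.523 s.

1.52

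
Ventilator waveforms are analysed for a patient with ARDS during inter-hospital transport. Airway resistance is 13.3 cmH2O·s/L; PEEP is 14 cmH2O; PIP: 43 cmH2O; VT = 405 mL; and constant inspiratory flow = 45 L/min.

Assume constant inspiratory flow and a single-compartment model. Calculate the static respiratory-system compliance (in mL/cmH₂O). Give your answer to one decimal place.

21.3

Flow: 45 L/min ÷ 60 = 0.75 L/s.
Equation of motion (constant flow): PIP = Vt/C + R·V̇ + PEEP.
Vt/C = PIP − R·V̇ − PEEP = 43 − 13.3×0.75 − 14 = 43 − 9.975 − 14 = 19.025 cmH2O.
C = Vt / 19.025 = 405 / 19.025 = 21.288 mL/cmH2O.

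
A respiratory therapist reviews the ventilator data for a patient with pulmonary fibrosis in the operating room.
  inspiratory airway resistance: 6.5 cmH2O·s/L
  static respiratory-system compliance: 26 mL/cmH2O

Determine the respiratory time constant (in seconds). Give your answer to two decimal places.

τ = R × C = 6.5 × 26 mL/cmH2O = 6.5 × 0.026 L/cmH2O = 0.169 s.

0.17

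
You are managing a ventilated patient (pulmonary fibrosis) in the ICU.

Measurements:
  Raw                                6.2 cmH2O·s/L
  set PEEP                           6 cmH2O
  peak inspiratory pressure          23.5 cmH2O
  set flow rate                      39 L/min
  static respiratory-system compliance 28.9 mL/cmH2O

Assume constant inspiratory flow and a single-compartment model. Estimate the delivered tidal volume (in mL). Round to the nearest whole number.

Flow: 39 L/min ÷ 60 = 0.65 L/s.
Equation of motion (constant flow): PIP = Vt/C + R·V̇ + PEEP.
Vt/C = PIP − R·V̇ − PEEP = 23.5 − 4.03 − 6 = 13.47 cmH2O.
Vt = C × 13.47 = 28.9 × 13.47 = 389.28 mL.

389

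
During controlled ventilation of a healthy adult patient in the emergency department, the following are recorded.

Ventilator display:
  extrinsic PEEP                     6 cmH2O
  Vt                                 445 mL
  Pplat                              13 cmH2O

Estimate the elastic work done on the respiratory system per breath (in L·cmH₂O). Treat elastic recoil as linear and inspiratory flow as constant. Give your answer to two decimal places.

Elastic work ≈ ½ × (Pplat − PEEP) × Vt = 0.5 × (13 − 6) × 0.445 L = 0.5 × 7.0 × 0.445 = 1.558 L·cmH2O.

1.56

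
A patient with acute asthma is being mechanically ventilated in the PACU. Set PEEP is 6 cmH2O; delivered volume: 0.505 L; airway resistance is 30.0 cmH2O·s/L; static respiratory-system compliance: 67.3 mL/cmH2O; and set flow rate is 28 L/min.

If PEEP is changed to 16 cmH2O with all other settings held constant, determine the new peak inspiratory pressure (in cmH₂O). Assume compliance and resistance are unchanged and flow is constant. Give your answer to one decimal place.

Flow: 28 L/min ÷ 60 = 0.4667 L/s.
PIP = Vt/C + R·V̇ + PEEP (constant-flow equation of motion).
Only the baseline term changes: ΔPIP = ΔPEEP = 16 − 6 = 10.0 cmH2O.
Original PIP = 505/67.3 + 30.0×0.4667 + 6 = 27.505 cmH2O; new PIP = 27.505 + (10.0) = 37.505 cmH2O.

37.5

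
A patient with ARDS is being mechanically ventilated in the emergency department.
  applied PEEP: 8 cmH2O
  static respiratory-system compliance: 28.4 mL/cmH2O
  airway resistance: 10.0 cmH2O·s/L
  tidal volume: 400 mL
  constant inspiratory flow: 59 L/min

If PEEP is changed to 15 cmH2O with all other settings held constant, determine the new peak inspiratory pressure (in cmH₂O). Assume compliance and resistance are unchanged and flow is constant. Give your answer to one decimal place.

38.9

Flow: 59 L/min ÷ 60 = 0.9833 L/s.
PIP = Vt/C + R·V̇ + PEEP (constant-flow equation of motion).
Only the baseline term changes: ΔPIP = ΔPEEP = 15 − 8 = 7.0 cmH2O.
Original PIP = 400/28.4 + 10.0×0.9833 + 8 = 31.918 cmH2O; new PIP = 31.918 + (7.0) = 38.918 cmH2O.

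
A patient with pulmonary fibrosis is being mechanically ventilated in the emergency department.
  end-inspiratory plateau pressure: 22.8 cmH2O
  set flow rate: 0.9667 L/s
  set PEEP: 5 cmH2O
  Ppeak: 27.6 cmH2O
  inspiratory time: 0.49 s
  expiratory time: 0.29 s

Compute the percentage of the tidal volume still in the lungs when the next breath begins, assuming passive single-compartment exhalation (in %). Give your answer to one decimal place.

11.1

Vt = flow × Ti = 0.9667 L/s × 0.49 s × 1000 mL/L = 473.68 mL.
R = (PIP − Pplat)/V̇ = (27.6 − 22.8) / 0.9667 = 4.8/0.9667 = 4.965 cmH2O·s/L.
C = Vt/(Pplat − PEEP) = 473.68 / (22.8 − 5) = 473.68/17.8 = 26.611 mL/cmH2O.
τ = R × C = 4.965 × 0.02661 L/cmH2O = 0.1321 s.
Fraction remaining at end-expiration = e^(−Te/τ) = e^(−0.29/0.1321) = 0.1113 → 11.13%.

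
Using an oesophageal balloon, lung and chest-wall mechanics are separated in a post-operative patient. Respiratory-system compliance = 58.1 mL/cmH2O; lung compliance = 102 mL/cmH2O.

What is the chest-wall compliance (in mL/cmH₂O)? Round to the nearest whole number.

135

1/Ccw = 1/Crs − 1/CL.
1/Ccw = 1/58.1 − 1/102 = 0.007408.
Ccw = 134.99 mL/cmH2O.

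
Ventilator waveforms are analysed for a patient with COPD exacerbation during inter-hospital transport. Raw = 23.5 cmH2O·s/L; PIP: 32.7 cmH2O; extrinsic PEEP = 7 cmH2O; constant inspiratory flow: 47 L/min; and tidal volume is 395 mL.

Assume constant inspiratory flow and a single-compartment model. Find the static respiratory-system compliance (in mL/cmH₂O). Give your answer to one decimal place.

Flow: 47 L/min ÷ 60 = 0.7833 L/s.
Equation of motion (constant flow): PIP = Vt/C + R·V̇ + PEEP.
Vt/C = PIP − R·V̇ − PEEP = 32.7 − 23.5×0.7833 − 7 = 32.7 − 18.408 − 7 = 7.292 cmH2O.
C = Vt / 7.292 = 395 / 7.292 = 54.169 mL/cmH2O.

54.2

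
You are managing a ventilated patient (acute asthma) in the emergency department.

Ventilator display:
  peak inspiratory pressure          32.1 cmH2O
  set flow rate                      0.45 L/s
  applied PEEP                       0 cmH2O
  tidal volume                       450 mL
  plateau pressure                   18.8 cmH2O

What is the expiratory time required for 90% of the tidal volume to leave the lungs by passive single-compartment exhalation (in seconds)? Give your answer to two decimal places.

1.63

R = (PIP − Pplat)/V̇ = (32.1 − 18.8) / 0.45 = 13.3/0.45 = 29.556 cmH2O·s/L.
C = Vt/(Pplat − PEEP) = 450.0 / (18.8 − 0) = 450.0/18.8 = 23.936 mL/cmH2O.
τ = R × C = 29.556 × 0.02394 L/cmH2O = 0.7076 s.
t = −τ·ln(1 − 0.90) = −0.7076·ln(0.1) = 1.629 s.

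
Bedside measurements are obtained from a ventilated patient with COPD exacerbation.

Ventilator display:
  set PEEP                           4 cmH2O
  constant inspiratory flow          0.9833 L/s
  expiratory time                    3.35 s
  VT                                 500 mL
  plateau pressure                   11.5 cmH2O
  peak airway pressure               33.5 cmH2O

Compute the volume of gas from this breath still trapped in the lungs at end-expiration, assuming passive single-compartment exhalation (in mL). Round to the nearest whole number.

53

R = (PIP − Pplat)/V̇ = (33.5 − 11.5) / 0.9833 = 22.0/0.9833 = 22.374 cmH2O·s/L.
C = Vt/(Pplat − PEEP) = 500.0 / (11.5 − 4) = 500.0/7.5 = 66.667 mL/cmH2O.
τ = R × C = 22.374 × 0.06667 L/cmH2O = 1.492 s.
Fraction remaining = e^(−Te/τ) = e^(−3.35/1.492) = 0.1059.
Trapped volume = 500.0 × 0.1059 = 52.95 mL.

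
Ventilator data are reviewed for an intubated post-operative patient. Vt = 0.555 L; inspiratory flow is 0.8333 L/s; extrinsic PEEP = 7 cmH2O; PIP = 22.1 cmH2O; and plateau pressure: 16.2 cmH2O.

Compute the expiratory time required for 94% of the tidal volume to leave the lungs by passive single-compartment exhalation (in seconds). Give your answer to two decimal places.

1.20

R = (PIP − Pplat)/V̇ = (22.1 − 16.2) / 0.8333 = 5.9/0.8333 = 7.08 cmH2O·s/L.
C = Vt/(Pplat − PEEP) = 555.0 / (16.2 − 7) = 555.0/9.2 = 60.326 mL/cmH2O.
τ = R × C = 7.08 × 0.06033 L/cmH2O = 0.4271 s.
t = −τ·ln(1 − 0.94) = −0.4271·ln(0.06) = 1.202 s.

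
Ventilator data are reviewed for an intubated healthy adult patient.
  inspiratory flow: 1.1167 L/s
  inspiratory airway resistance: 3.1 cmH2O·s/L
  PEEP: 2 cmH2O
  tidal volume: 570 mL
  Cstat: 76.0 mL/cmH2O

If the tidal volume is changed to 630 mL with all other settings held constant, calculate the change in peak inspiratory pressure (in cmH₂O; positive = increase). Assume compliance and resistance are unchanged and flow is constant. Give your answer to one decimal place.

0.8

PIP = Vt/C + R·V̇ + PEEP (constant-flow equation of motion).
Only the elastic term changes: ΔPIP = ΔVt / C = (630 − 570) / 76.0 = 0.7895 cmH2O.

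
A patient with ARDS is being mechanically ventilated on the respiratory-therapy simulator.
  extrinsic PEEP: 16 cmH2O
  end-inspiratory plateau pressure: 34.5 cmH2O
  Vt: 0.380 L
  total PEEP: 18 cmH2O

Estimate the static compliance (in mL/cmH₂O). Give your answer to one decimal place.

End-expiratory occlusion gives total PEEP = 18 cmH2O (intrinsic PEEP = 18 − 16 = 2). Use total PEEP for the elastic gradient.
Cstat = Vt / (Pplat − PEEPtotal) = 380 / (34.5 − 18) = 380 / 16.5 = 23.03 mL/cmH2O.

23.0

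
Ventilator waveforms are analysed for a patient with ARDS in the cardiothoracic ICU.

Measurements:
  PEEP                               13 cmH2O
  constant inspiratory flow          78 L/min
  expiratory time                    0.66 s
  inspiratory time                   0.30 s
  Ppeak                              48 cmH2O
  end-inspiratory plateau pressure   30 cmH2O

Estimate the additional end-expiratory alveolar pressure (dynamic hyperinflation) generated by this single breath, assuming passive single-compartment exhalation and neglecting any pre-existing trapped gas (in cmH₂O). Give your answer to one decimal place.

2.1

Flow: 78 L/min ÷ 60 = 1.3 L/s.
Vt = flow × Ti = 1.3 L/s × 0.30 s × 1000 mL/L = 390.0 mL.
R = (PIP − Pplat)/V̇ = (48 − 30) / 1.3 = 18.0/1.3 = 13.846 cmH2O·s/L.
C = Vt/(Pplat − PEEP) = 390.0 / (30 − 13) = 390.0/17.0 = 22.941 mL/cmH2O.
τ = R × C = 13.846 × 0.02294 L/cmH2O = 0.3176 s.
Fraction remaining = e^(−Te/τ) = e^(−0.66/0.3176) = 0.1252; trapped volume = 390.0 × 0.1252 = 48.828 mL.
Additional alveolar pressure from trapping ≈ V_trapped / C = 48.828 / 22.941 = 2.128 cmH2O.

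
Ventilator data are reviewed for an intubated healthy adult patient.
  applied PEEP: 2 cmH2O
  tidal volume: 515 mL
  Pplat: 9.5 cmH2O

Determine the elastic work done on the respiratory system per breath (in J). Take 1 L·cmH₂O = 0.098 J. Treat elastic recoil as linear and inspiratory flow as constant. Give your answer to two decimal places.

Elastic work ≈ ½ × (Pplat − PEEP) × Vt = 0.5 × (9.5 − 2) × 0.515 L = 0.5 × 7.5 × 0.515 = 1.931 L·cmH2O.
× 0.098 J/(L·cmH2O) → 0.1892 J.

0.19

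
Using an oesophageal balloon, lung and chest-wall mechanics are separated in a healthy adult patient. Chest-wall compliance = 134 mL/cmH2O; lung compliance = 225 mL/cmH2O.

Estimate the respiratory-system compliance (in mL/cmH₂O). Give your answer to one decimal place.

Lung and chest wall are elastances in series: 1/Crs = 1/CL + 1/Ccw.
1/Crs = 1/225 + 1/134 = 0.01191.
Crs = 83.963 mL/cmH2O.

84.0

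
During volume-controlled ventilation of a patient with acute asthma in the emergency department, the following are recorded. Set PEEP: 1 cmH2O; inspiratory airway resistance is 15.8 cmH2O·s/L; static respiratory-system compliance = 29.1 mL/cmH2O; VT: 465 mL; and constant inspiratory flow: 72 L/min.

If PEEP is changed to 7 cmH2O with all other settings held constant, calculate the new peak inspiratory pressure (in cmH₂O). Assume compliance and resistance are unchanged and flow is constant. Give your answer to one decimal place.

41.9

Flow: 72 L/min ÷ 60 = 1.2 L/s.
PIP = Vt/C + R·V̇ + PEEP (constant-flow equation of motion).
Only the baseline term changes: ΔPIP = ΔPEEP = 7 − 1 = 6.0 cmH2O.
Original PIP = 465/29.1 + 15.8×1.2 + 1 = 35.939 cmH2O; new PIP = 35.939 + (6.0) = 41.939 cmH2O.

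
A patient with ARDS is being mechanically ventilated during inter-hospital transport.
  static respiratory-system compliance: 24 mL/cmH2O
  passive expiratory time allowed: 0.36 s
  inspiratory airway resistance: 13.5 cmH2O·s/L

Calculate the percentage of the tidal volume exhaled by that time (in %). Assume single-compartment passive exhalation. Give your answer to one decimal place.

67.1

τ = R × C = 13.5 × 24 mL/cmH2O = 13.5 × 0.024 L/cmH2O = 0.324 s.
Passive exhalation: V(t)/V₀ = e^(−t/τ) = e^(−0.36/0.324) = 0.3292.
Fraction exhaled = 1 − 0.3292 = 0.6708 → 67.08%.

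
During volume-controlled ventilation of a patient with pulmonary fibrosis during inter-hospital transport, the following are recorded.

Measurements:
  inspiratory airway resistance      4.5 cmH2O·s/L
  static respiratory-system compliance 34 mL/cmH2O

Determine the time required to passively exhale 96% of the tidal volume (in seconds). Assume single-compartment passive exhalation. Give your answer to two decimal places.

τ = R × C = 4.5 × 34 mL/cmH2O = 4.5 × 0.034 L/cmH2O = 0.153 s.
Exhaled fraction f = 1 − e^(−t/τ) → t = −τ·ln(1 − f) = −0.153·ln(0.04) = 0.4925 s.

0.49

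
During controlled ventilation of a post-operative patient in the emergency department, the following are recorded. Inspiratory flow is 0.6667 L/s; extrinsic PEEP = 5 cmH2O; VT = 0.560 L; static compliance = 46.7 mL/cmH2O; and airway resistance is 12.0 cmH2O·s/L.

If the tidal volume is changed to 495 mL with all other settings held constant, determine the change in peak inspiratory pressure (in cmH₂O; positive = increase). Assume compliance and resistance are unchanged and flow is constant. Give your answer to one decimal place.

-1.4

PIP = Vt/C + R·V̇ + PEEP (constant-flow equation of motion).
Only the elastic term changes: ΔPIP = ΔVt / C = (495 − 560) / 46.7 = -1.392 cmH2O.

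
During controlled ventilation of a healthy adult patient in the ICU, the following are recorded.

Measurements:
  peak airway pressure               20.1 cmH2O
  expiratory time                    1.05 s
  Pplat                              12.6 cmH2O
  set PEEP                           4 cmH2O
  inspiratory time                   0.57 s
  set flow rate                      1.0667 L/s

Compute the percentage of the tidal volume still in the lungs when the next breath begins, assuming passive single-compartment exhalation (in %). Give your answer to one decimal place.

Vt = flow × Ti = 1.0667 L/s × 0.57 s × 1000 mL/L = 608.02 mL.
R = (PIP − Pplat)/V̇ = (20.1 − 12.6) / 1.0667 = 7.5/1.0667 = 7.031 cmH2O·s/L.
C = Vt/(Pplat − PEEP) = 608.02 / (12.6 − 4) = 608.02/8.6 = 70.7 mL/cmH2O.
τ = R × C = 7.031 × 0.0707 L/cmH2O = 0.4971 s.
Fraction remaining at end-expiration = e^(−Te/τ) = e^(−1.05/0.4971) = 0.121 → 12.1%.

12.1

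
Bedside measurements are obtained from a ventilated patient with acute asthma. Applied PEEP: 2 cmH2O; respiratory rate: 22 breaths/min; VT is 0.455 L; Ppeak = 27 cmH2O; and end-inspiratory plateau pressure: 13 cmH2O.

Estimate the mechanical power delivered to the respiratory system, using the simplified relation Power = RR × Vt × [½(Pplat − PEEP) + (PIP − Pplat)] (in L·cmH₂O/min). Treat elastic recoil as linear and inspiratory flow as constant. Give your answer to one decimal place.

195.2

Per-breath work = Vt × [½(Pplat−PEEP) + (PIP−Pplat)] = 0.455 × [0.5×11.0 + 14.0] = 0.455 × 19.5 = 8.873 L·cmH2O.
Power = 22 × 8.873 = 195.21 L·cmH2O/min.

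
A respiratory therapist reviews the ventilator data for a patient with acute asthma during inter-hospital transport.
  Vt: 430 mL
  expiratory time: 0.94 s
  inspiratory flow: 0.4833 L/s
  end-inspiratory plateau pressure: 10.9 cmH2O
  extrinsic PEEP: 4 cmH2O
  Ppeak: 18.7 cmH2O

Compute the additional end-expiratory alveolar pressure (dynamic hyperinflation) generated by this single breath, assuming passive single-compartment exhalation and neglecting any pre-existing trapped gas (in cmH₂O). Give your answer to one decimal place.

2.7

R = (PIP − Pplat)/V̇ = (18.7 − 10.9) / 0.4833 = 7.8/0.4833 = 16.139 cmH2O·s/L.
C = Vt/(Pplat − PEEP) = 430.0 / (10.9 − 4) = 430.0/6.9 = 62.319 mL/cmH2O.
τ = R × C = 16.139 × 0.06232 L/cmH2O = 1.006 s.
Fraction remaining = e^(−Te/τ) = e^(−0.94/1.006) = 0.3928; trapped volume = 430.0 × 0.3928 = 168.9 mL.
Additional alveolar pressure from trapping ≈ V_trapped / C = 168.9 / 62.319 = 2.71 cmH2O.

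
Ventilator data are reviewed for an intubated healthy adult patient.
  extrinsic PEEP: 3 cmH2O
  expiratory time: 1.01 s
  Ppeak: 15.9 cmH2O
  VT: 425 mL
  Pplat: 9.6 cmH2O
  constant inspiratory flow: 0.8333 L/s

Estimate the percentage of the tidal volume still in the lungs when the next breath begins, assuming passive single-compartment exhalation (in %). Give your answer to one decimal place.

R = (PIP − Pplat)/V̇ = (15.9 − 9.6) / 0.8333 = 6.3/0.8333 = 7.56 cmH2O·s/L.
C = Vt/(Pplat − PEEP) = 425.0 / (9.6 − 3) = 425.0/6.6 = 64.394 mL/cmH2O.
τ = R × C = 7.56 × 0.06439 L/cmH2O = 0.4868 s.
Fraction remaining at end-expiration = e^(−Te/τ) = e^(−1.01/0.4868) = 0.1256 → 12.56%.

12.6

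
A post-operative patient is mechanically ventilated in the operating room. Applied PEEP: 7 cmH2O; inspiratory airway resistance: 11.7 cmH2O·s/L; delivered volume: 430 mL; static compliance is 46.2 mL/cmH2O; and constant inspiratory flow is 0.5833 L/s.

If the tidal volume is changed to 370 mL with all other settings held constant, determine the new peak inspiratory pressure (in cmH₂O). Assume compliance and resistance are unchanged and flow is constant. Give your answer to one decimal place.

PIP = Vt/C + R·V̇ + PEEP (constant-flow equation of motion).
Only the elastic term changes: ΔPIP = ΔVt / C = (370 − 430) / 46.2 = -1.299 cmH2O.
Original PIP = 430/46.2 + 11.7×0.5833 + 7 = 23.132 cmH2O; new PIP = 23.132 + (-1.299) = 21.833 cmH2O.

21.8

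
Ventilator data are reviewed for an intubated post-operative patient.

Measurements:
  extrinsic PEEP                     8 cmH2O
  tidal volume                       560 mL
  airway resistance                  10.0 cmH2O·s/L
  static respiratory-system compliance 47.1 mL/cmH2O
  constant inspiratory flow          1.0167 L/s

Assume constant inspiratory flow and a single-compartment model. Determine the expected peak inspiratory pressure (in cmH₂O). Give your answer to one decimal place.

Equation of motion (constant flow): PIP = Vt/C + R·V̇ + PEEP.
PIP = 560/47.1 + 10.0×1.0167 + 8 = 11.89 + 10.167 + 8 = 30.057 cmH2O.

30.1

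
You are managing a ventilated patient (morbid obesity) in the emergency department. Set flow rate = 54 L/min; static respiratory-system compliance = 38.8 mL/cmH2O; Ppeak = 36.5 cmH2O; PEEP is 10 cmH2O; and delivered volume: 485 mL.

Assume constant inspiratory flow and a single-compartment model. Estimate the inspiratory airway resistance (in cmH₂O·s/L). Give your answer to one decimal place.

15.6

Flow: 54 L/min ÷ 60 = 0.9 L/s.
Equation of motion (constant flow): PIP = Vt/C + R·V̇ + PEEP.
R·V̇ = PIP − Vt/C − PEEP = 36.5 − 485/38.8 − 10 = 36.5 − 12.5 − 10 = 14.0 cmH2O.
R = 14.0 / 0.9 = 15.556 cmH2O·s/L.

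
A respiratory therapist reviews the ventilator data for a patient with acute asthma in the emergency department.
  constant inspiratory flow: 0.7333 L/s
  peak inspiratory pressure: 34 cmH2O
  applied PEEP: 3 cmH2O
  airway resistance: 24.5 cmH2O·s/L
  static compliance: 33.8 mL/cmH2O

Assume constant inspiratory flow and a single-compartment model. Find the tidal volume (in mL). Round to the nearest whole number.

Equation of motion (constant flow): PIP = Vt/C + R·V̇ + PEEP.
Vt/C = PIP − R·V̇ − PEEP = 34 − 17.966 − 3 = 13.034 cmH2O.
Vt = C × 13.034 = 33.8 × 13.034 = 440.55 mL.

441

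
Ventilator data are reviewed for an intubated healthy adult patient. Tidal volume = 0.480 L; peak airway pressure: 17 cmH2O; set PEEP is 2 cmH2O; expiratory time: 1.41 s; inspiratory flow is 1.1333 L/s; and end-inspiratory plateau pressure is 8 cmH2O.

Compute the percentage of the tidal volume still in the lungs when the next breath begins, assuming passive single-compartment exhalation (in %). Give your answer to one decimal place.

R = (PIP − Pplat)/V̇ = (17 − 8) / 1.1333 = 9.0/1.1333 = 7.941 cmH2O·s/L.
C = Vt/(Pplat − PEEP) = 480.0 / (8 − 2) = 480.0/6.0 = 80.0 mL/cmH2O.
τ = R × C = 7.941 × 0.08 L/cmH2O = 0.6353 s.
Fraction remaining at end-expiration = e^(−Te/τ) = e^(−1.41/0.6353) = 0.1087 → 10.87%.

10.9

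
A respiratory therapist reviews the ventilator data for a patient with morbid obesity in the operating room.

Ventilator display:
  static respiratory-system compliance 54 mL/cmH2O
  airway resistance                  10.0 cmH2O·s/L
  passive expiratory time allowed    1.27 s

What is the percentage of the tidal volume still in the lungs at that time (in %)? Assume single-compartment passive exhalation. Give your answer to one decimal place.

τ = R × C = 10.0 × 54 mL/cmH2O = 10.0 × 0.054 L/cmH2O = 0.54 s.
Passive exhalation: V(t)/V₀ = e^(−t/τ) = e^(−1.27/0.54) = 0.09519.
Fraction remaining = 0.09519 → 9.519%.

9.5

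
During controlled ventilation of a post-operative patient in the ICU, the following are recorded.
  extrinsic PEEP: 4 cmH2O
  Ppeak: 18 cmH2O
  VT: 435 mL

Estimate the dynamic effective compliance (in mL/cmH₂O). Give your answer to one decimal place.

31.1

Dynamic compliance = Vt / (PIP − PEEP) = 435 / (18 − 4) = 435 / 14.0 = 31.071 mL/cmH2O.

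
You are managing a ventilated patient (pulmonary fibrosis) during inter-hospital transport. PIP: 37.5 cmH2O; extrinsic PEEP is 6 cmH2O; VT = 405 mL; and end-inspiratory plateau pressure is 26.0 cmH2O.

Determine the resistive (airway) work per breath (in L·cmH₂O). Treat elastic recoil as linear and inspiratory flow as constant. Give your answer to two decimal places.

4.66

With constant inspiratory flow the resistive pressure is constant at PIP − Pplat = 37.5 − 26.0 = 11.5 cmH2O, so resistive work = 11.5 × 0.405 = 4.658 L·cmH2O.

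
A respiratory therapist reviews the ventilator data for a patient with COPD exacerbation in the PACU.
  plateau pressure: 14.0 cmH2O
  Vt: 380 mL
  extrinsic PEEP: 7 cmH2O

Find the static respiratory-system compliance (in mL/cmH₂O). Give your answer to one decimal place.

Cstat = Vt / (Pplat − PEEP) = 380 / (14.0 − 7) = 380 / 7.0 = 54.286 mL/cmH2O.

54.3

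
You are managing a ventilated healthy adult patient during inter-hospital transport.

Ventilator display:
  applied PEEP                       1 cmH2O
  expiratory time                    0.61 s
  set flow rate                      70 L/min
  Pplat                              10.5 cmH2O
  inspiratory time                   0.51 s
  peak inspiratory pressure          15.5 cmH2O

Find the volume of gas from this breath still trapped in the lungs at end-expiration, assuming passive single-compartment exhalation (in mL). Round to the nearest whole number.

Flow: 70 L/min ÷ 60 = 1.1667 L/s.
Vt = flow × Ti = 1.1667 L/s × 0.51 s × 1000 mL/L = 595.02 mL.
R = (PIP − Pplat)/V̇ = (15.5 − 10.5) / 1.1667 = 5.0/1.1667 = 4.286 cmH2O·s/L.
C = Vt/(Pplat − PEEP) = 595.02 / (10.5 − 1) = 595.02/9.5 = 62.634 mL/cmH2O.
τ = R × C = 4.286 × 0.06263 L/cmH2O = 0.2684 s.
Fraction remaining = e^(−Te/τ) = e^(−0.61/0.2684) = 0.103.
Trapped volume = 595.02 × 0.103 = 61.287 mL.

61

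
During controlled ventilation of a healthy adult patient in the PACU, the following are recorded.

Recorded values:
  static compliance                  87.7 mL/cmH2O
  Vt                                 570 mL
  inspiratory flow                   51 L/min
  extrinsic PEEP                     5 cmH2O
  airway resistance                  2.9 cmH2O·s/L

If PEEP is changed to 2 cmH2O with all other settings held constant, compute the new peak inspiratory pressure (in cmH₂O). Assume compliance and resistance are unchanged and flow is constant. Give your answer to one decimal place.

Flow: 51 L/min ÷ 60 = 0.85 L/s.
PIP = Vt/C + R·V̇ + PEEP (constant-flow equation of motion).
Only the baseline term changes: ΔPIP = ΔPEEP = 2 − 5 = -3.0 cmH2O.
Original PIP = 570/87.7 + 2.9×0.85 + 5 = 13.964 cmH2O; new PIP = 13.964 + (-3.0) = 10.964 cmH2O.

11.0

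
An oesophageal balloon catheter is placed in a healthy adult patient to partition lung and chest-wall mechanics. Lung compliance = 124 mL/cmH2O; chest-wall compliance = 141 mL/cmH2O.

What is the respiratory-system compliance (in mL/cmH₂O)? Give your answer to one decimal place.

Lung and chest wall are elastances in series: 1/Crs = 1/CL + 1/Ccw.
1/Crs = 1/124 + 1/141 = 0.01516.
Crs = 65.963 mL/cmH2O.

66.0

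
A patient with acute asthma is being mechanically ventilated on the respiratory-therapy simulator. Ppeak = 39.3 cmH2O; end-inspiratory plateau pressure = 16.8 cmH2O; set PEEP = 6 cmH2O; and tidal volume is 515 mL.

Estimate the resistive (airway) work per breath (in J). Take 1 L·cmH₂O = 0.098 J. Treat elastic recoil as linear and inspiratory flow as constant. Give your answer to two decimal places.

1.14

With constant inspiratory flow the resistive pressure is constant at PIP − Pplat = 39.3 − 16.8 = 22.5 cmH2O, so resistive work = 22.5 × 0.515 = 11.588 L·cmH2O.
× 0.098 J/(L·cmH2O) → 1.136 J.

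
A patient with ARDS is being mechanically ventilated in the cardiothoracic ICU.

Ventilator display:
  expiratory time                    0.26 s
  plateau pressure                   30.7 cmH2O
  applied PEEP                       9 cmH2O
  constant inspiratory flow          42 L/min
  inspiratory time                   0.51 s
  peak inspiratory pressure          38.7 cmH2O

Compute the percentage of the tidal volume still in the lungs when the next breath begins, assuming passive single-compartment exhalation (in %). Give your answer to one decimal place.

Flow: 42 L/min ÷ 60 = 0.7 L/s.
Vt = flow × Ti = 0.7 L/s × 0.51 s × 1000 mL/L = 357.0 mL.
R = (PIP − Pplat)/V̇ = (38.7 − 30.7) / 0.7 = 8.0/0.7 = 11.429 cmH2O·s/L.
C = Vt/(Pplat − PEEP) = 357.0 / (30.7 − 9) = 357.0/21.7 = 16.452 mL/cmH2O.
τ = R × C = 11.429 × 0.01645 L/cmH2O = 0.188 s.
Fraction remaining at end-expiration = e^(−Te/τ) = e^(−0.26/0.188) = 0.2508 → 25.08%.

25.1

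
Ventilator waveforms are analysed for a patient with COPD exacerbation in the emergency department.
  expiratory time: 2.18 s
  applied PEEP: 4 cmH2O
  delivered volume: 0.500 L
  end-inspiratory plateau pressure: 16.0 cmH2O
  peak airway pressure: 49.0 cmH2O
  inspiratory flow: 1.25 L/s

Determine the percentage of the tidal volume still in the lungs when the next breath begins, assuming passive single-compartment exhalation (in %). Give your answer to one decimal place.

R = (PIP − Pplat)/V̇ = (49.0 − 16.0) / 1.25 = 33.0/1.25 = 26.4 cmH2O·s/L.
C = Vt/(Pplat − PEEP) = 500.0 / (16.0 − 4) = 500.0/12.0 = 41.667 mL/cmH2O.
τ = R × C = 26.4 × 0.04167 L/cmH2O = 1.1 s.
Fraction remaining at end-expiration = e^(−Te/τ) = e^(−2.18/1.1) = 0.1378 → 13.78%.

13.8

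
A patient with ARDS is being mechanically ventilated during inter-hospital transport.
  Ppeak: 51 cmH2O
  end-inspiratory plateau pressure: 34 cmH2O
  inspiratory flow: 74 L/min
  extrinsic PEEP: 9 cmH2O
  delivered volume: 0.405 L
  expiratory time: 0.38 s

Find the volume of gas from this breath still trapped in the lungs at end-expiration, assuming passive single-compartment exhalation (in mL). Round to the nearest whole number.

Flow: 74 L/min ÷ 60 = 1.2333 L/s.
R = (PIP − Pplat)/V̇ = (51 − 34) / 1.2333 = 17.0/1.2333 = 13.784 cmH2O·s/L.
C = Vt/(Pplat − PEEP) = 405.0 / (34 − 9) = 405.0/25.0 = 16.2 mL/cmH2O.
τ = R × C = 13.784 × 0.0162 L/cmH2O = 0.2233 s.
Fraction remaining = e^(−Te/τ) = e^(−0.38/0.2233) = 0.1824.
Trapped volume = 405.0 × 0.1824 = 73.872 mL.

74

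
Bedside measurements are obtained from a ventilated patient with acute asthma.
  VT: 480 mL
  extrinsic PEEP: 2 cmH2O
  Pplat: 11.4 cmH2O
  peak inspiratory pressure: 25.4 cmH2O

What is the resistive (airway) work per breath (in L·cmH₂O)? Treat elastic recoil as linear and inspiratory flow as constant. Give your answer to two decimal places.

With constant inspiratory flow the resistive pressure is constant at PIP − Pplat = 25.4 − 11.4 = 14.0 cmH2O, so resistive work = 14.0 × 0.480 = 6.72 L·cmH2O.

6.72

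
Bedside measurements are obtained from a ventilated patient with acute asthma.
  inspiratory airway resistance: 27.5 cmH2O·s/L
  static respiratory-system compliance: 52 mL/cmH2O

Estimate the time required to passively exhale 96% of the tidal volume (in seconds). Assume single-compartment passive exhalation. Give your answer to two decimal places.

τ = R × C = 27.5 × 52 mL/cmH2O = 27.5 × 0.052 L/cmH2O = 1.43 s.
Exhaled fraction f = 1 − e^(−t/τ) → t = −τ·ln(1 − f) = −1.43·ln(0.04) = 4.603 s.

4.60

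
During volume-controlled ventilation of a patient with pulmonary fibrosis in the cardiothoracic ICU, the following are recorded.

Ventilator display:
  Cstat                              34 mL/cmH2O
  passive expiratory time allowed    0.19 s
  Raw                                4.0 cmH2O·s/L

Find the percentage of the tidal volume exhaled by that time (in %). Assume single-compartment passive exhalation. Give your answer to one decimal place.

τ = R × C = 4.0 × 34 mL/cmH2O = 4.0 × 0.034 L/cmH2O = 0.136 s.
Passive exhalation: V(t)/V₀ = e^(−t/τ) = e^(−0.19/0.136) = 0.2473.
Fraction exhaled = 1 − 0.2473 = 0.7527 → 75.27%.

75.3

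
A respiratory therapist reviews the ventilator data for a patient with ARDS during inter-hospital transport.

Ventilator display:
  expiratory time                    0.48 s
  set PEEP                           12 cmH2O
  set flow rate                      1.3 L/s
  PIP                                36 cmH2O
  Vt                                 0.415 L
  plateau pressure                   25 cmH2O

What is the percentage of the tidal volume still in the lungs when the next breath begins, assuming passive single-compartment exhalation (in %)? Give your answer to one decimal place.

16.9

R = (PIP − Pplat)/V̇ = (36 − 25) / 1.3 = 11.0/1.3 = 8.462 cmH2O·s/L.
C = Vt/(Pplat − PEEP) = 415.0 / (25 − 12) = 415.0/13.0 = 31.923 mL/cmH2O.
τ = R × C = 8.462 × 0.03192 L/cmH2O = 0.2701 s.
Fraction remaining at end-expiration = e^(−Te/τ) = e^(−0.48/0.2701) = 0.1691 → 16.91%.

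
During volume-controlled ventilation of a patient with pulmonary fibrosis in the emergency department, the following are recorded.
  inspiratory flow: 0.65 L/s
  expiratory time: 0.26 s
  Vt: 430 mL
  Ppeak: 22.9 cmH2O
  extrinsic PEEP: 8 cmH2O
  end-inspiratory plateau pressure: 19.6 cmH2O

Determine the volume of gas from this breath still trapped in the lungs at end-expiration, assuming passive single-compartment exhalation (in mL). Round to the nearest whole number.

108

R = (PIP − Pplat)/V̇ = (22.9 − 19.6) / 0.65 = 3.3/0.65 = 5.077 cmH2O·s/L.
C = Vt/(Pplat − PEEP) = 430.0 / (19.6 − 8) = 430.0/11.6 = 37.069 mL/cmH2O.
τ = R × C = 5.077 × 0.03707 L/cmH2O = 0.1882 s.
Fraction remaining = e^(−Te/τ) = e^(−0.26/0.1882) = 0.2512.
Trapped volume = 430.0 × 0.2512 = 108.02 mL.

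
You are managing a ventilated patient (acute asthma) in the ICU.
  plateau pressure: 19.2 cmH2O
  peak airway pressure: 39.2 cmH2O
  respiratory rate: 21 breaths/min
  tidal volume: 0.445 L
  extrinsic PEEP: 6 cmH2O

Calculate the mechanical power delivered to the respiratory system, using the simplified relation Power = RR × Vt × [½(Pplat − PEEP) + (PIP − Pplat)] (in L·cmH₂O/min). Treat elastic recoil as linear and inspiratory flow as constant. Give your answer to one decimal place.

Per-breath work = Vt × [½(Pplat−PEEP) + (PIP−Pplat)] = 0.445 × [0.5×13.2 + 20.0] = 0.445 × 26.6 = 11.837 L·cmH2O.
Power = 21 × 11.837 = 248.58 L·cmH2O/min.

248.6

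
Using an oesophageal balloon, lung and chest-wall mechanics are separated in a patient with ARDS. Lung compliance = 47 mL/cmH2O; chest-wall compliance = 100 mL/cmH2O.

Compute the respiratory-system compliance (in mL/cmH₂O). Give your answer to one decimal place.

32.0

Lung and chest wall are elastances in series: 1/Crs = 1/CL + 1/Ccw.
1/Crs = 1/47 + 1/100 = 0.03128.
Crs = 31.969 mL/cmH2O.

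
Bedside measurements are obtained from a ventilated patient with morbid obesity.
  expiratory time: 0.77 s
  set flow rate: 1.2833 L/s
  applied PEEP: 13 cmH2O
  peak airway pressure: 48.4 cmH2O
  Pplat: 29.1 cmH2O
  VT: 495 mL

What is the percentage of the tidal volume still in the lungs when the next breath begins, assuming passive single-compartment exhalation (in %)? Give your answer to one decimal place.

R = (PIP − Pplat)/V̇ = (48.4 − 29.1) / 1.2833 = 19.3/1.2833 = 15.039 cmH2O·s/L.
C = Vt/(Pplat − PEEP) = 495.0 / (29.1 − 13) = 495.0/16.1 = 30.745 mL/cmH2O.
τ = R × C = 15.039 × 0.03075 L/cmH2O = 0.4624 s.
Fraction remaining at end-expiration = e^(−Te/τ) = e^(−0.77/0.4624) = 0.1891 → 18.91%.

18.9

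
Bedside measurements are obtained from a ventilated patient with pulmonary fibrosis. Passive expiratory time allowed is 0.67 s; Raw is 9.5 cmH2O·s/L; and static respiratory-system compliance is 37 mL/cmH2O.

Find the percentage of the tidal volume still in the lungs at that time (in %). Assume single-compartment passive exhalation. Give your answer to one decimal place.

τ = R × C = 9.5 × 37 mL/cmH2O = 9.5 × 0.037 L/cmH2O = 0.3515 s.
Passive exhalation: V(t)/V₀ = e^(−t/τ) = e^(−0.67/0.3515) = 0.1487.
Fraction remaining = 0.1487 → 14.87%.

14.9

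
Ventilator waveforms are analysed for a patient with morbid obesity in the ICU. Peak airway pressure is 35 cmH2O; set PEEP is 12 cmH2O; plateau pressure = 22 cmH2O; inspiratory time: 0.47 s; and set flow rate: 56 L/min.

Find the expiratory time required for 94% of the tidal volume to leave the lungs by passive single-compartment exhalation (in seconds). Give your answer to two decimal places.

Flow: 56 L/min ÷ 60 = 0.9333 L/s.
Vt = flow × Ti = 0.9333 L/s × 0.47 s × 1000 mL/L = 438.65 mL.
R = (PIP − Pplat)/V̇ = (35 − 22) / 0.9333 = 13.0/0.9333 = 13.929 cmH2O·s/L.
C = Vt/(Pplat − PEEP) = 438.65 / (22 − 12) = 438.65/10.0 = 43.865 mL/cmH2O.
τ = R × C = 13.929 × 0.04387 L/cmH2O = 0.6111 s.
t = −τ·ln(1 − 0.94) = −0.6111·ln(0.06) = 1.719 s.

1.72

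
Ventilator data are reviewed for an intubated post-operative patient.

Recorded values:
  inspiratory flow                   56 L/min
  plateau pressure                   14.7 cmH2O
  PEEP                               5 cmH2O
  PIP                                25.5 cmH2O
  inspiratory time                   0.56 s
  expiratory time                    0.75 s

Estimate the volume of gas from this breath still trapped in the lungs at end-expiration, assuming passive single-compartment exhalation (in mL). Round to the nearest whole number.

Flow: 56 L/min ÷ 60 = 0.9333 L/s.
Vt = flow × Ti = 0.9333 L/s × 0.56 s × 1000 mL/L = 522.65 mL.
R = (PIP − Pplat)/V̇ = (25.5 − 14.7) / 0.9333 = 10.8/0.9333 = 11.572 cmH2O·s/L.
C = Vt/(Pplat − PEEP) = 522.65 / (14.7 − 5) = 522.65/9.7 = 53.881 mL/cmH2O.
τ = R × C = 11.572 × 0.05388 L/cmH2O = 0.6235 s.
Fraction remaining = e^(−Te/τ) = e^(−0.75/0.6235) = 0.3003.
Trapped volume = 522.65 × 0.3003 = 156.95 mL.

157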